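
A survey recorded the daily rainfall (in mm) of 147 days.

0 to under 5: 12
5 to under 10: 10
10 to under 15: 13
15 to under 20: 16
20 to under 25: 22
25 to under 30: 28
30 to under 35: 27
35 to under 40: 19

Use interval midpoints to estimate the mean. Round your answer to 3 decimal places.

Midpoints: 2.5, 7.5, 12.5, 17.5, 22.5, 27.5, 32.5, 37.5
Σfm = 12×2.5 + 10×7.5 + 13×12.5 + 16×17.5 + 22×22.5 + 28×27.5 + 27×32.5 + 19×37.5 = 3402.5
n = Σf = 147
Mean = 3402.5 / 147 = 23.1463

23.146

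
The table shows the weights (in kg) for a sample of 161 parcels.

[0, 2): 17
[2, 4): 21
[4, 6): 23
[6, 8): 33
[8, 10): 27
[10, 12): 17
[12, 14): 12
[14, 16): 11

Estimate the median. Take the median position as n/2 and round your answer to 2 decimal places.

7.18

Cumulative frequencies: 17, 38, 61, 94, 121, 138, 150, 161
n = 161; position = n/2 = 80.5.
This falls in the class [6, 8): L = 6, F = 61, f = 33, h = 2.
Median ≈ 6 + ((80.5 − 61) / 33) × 2 = 7.1818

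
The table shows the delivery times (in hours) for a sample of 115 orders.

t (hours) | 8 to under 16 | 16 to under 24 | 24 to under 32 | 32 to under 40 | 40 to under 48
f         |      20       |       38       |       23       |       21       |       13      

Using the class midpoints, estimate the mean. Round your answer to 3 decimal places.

25.843

Midpoints: 12, 20, 28, 36, 44
Σfm = 20×12 + 38×20 + 23×28 + 21×36 + 13×44 = 2972
n = Σf = 115
Mean = 2972 / 115 = 25.8435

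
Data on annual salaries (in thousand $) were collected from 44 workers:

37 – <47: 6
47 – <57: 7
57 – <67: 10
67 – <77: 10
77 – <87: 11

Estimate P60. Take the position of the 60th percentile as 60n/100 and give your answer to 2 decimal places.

70.40

Cumulative frequencies: 6, 13, 23, 33, 44
n = 44; position = 60n/100 = 26.4.
This falls in the class 67 – <77: L = 67, F = 23, f = 10, h = 10.
60th percentile ≈ 67 + ((26.4 − 23) / 10) × 10 = 70.4000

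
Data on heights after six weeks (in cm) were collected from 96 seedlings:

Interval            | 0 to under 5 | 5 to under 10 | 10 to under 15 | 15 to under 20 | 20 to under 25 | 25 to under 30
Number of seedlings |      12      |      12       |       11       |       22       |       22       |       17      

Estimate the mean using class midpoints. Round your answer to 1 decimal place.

16.7

Midpoints: 2.5, 7.5, 12.5, 17.5, 22.5, 27.5
Σfm = 12×2.5 + 12×7.5 + 11×12.5 + 22×17.5 + 22×22.5 + 17×27.5 = 1605
n = Σf = 96
Mean = 1605 / 96 = 16.7188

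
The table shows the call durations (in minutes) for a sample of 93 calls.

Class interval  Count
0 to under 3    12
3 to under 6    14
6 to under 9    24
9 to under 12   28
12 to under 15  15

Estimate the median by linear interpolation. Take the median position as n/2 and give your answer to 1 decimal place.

8.6

Cumulative frequencies: 12, 26, 50, 78, 93
n = 93; position = n/2 = 46.5.
This falls in the class 6 to under 9: L = 6, F = 26, f = 24, h = 3.
Median ≈ 6 + ((46.5 − 26) / 24) × 3 = 8.5625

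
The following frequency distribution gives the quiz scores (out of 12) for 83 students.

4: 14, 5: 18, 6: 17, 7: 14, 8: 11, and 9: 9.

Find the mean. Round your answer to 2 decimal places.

Values: 4, 5, 6, 7, 8, 9
Σfx = 14×4 + 18×5 + 17×6 + 14×7 + 11×8 + 9×9 = 515
n = Σf = 83
Mean = 515 / 83 = 6.2048

6.20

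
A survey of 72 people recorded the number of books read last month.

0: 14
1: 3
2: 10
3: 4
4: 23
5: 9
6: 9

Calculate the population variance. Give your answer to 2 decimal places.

3.98

Values: 0, 1, 2, 3, 4, 5, 6
n = 72, Σfx = 226, mean = 3.1389
Σfx² = 996
Σf(x − x̄)² = Σfx² − (Σfx)²/n = 996 − 226²/72 = 286.6111
Population variance = 286.6111 / 72 = 3.9807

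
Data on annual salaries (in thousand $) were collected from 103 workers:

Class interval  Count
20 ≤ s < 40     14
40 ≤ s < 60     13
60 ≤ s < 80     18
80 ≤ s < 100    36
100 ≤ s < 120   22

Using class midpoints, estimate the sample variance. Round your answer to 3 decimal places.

698.953

Midpoints: 30, 50, 70, 90, 110
n = 103, Σfm = 7990, mean = 77.5728
Σfm² = 691100
Σf(m − x̄)² = Σfm² − (Σfm)²/n = 691100 − 7990²/103 = 71293.2039
Sample variance = 71293.2039 / 102 = 698.9530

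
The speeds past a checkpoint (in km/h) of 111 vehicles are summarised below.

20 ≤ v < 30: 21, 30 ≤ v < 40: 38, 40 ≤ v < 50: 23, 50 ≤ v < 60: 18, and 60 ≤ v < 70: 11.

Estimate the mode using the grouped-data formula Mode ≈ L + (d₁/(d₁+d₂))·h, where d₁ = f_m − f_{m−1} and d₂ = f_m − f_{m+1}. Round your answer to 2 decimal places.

35.31

Modal class: 30 ≤ v < 40 (highest frequency 38).
d₁ = 38 − 21 = 17, d₂ = 38 − 23 = 15
Mode ≈ 30 + (17/(17+15)) × 10 = 30 + 5.3125 = 35.3125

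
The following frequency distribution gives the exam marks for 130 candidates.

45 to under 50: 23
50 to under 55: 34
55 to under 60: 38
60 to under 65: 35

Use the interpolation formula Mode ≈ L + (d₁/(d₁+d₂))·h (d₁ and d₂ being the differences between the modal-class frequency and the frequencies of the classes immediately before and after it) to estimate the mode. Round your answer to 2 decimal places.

Modal class: 55 to under 60 (highest frequency 38).
d₁ = 38 − 34 = 4, d₂ = 38 − 35 = 3
Mode ≈ 55 + (4/(4+3)) × 5 = 55 + 2.8571 = 57.8571

57.86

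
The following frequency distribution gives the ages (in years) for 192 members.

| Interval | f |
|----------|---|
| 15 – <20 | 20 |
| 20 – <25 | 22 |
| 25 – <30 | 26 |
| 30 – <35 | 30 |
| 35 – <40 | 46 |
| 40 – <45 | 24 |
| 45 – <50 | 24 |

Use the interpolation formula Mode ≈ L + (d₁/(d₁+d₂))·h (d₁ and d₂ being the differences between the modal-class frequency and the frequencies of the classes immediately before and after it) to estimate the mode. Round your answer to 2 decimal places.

Modal class: 35 – <40 (highest frequency 46).
d₁ = 46 − 30 = 16, d₂ = 46 − 24 = 22
Mode ≈ 35 + (16/(16+22)) × 5 = 35 + 2.1053 = 37.1053

37.11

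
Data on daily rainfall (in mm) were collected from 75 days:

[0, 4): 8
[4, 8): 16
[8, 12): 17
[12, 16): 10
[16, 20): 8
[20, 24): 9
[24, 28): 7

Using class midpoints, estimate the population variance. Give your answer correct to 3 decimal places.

53.544

Midpoints: 2, 6, 10, 14, 18, 22, 26
n = 75, Σfm = 946, mean = 12.6133
Σfm² = 15948
Σf(m − x̄)² = Σfm² − (Σfm)²/n = 15948 − 946²/75 = 4015.7867
Population variance = 4015.7867 / 75 = 53.5438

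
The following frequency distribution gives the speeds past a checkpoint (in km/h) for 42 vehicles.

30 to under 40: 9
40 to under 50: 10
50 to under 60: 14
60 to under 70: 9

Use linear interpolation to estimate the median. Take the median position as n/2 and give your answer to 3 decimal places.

51.429

Cumulative frequencies: 9, 19, 33, 42
n = 42; position = n/2 = 21.
This falls in the class 50 to under 60: L = 50, F = 19, f = 14, h = 10.
Median ≈ 50 + ((21 − 19) / 14) × 10 = 51.4286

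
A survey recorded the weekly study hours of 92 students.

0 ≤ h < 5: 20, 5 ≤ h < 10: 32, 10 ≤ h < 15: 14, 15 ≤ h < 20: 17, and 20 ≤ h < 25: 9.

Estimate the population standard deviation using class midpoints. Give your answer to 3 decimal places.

Midpoints: 2.5, 7.5, 12.5, 17.5, 22.5
n = 92, Σfm = 965, mean = 10.4891
Σfm² = 13875
Σf(m − x̄)² = Σfm² − (Σfm)²/n = 13875 − 965²/92 = 3752.9891
Population variance = 3752.9891 / 92 = 40.7934
Standard deviation = √40.7934 = 6.3870

6.387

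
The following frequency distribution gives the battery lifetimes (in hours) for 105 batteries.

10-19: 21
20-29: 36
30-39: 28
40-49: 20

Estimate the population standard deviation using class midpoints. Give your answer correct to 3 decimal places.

10.140

Midpoints: 14.5, 24.5, 34.5, 44.5
n = 105, Σfm = 3042.5, mean = 28.9762
Σfm² = 98956.25
Σf(m − x̄)² = Σfm² − (Σfm)²/n = 98956.25 − 3042.5²/105 = 10796.1905
Population variance = 10796.1905 / 105 = 102.8209
Standard deviation = √102.8209 = 10.1401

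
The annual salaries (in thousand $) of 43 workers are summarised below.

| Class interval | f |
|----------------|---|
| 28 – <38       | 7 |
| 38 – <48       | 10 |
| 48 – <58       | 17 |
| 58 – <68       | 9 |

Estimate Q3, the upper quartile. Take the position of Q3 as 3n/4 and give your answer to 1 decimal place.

57.0

Cumulative frequencies: 7, 17, 34, 43
n = 43; position = 3n/4 = 32.25.
This falls in the class 48 – <58: L = 48, F = 17, f = 17, h = 10.
Upper quartile ≈ 48 + ((32.25 − 17) / 17) × 10 = 56.9706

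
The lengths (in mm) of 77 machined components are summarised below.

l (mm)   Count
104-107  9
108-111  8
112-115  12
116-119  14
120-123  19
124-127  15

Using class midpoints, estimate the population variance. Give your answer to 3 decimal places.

42.292

Midpoints: 105.5, 109.5, 113.5, 117.5, 121.5, 125.5
n = 77, Σfm = 9023.5, mean = 117.1883
Σfm² = 1060705.25
Σf(m − x̄)² = Σfm² − (Σfm)²/n = 1060705.25 − 9023.5²/77 = 3256.5195
Population variance = 3256.5195 / 77 = 42.2925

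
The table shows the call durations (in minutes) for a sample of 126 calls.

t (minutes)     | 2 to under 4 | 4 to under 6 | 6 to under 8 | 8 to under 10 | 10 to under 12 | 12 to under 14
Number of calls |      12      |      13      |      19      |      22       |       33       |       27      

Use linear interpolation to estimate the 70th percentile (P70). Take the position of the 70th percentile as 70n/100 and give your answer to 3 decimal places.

11.345

Cumulative frequencies: 12, 25, 44, 66, 99, 126
n = 126; position = 70n/100 = 88.2.
This falls in the class 10 to under 12: L = 10, F = 66, f = 33, h = 2.
70th percentile ≈ 10 + ((88.2 − 66) / 33) × 2 = 11.3455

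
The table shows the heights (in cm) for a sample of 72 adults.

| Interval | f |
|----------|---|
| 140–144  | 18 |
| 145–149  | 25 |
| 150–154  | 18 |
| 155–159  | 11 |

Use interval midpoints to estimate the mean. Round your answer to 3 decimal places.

Midpoints: 142, 147, 152, 157
Σfm = 18×142 + 25×147 + 18×152 + 11×157 = 10694
n = Σf = 72
Mean = 10694 / 72 = 148.5278

148.528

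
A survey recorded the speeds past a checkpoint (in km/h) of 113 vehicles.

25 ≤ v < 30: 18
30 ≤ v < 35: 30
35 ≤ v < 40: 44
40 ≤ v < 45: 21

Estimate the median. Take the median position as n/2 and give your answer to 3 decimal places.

Cumulative frequencies: 18, 48, 92, 113
n = 113; position = n/2 = 56.5.
This falls in the class 35 ≤ v < 40: L = 35, F = 48, f = 44, h = 5.
Median ≈ 35 + ((56.5 − 48) / 44) × 5 = 35.9659

35.966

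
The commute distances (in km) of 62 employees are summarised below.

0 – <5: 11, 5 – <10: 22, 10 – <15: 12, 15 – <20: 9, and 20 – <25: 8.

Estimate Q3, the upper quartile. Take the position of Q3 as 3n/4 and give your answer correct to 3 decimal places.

Cumulative frequencies: 11, 33, 45, 54, 62
n = 62; position = 3n/4 = 46.5.
This falls in the class 15 – <20: L = 15, F = 45, f = 9, h = 5.
Upper quartile ≈ 15 + ((46.5 − 45) / 9) × 5 = 15.8333

15.833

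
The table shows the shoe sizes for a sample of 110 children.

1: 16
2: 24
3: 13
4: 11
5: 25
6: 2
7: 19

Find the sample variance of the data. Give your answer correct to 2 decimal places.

Values: 1, 2, 3, 4, 5, 6, 7
n = 110, Σfx = 417, mean = 3.7909
Σfx² = 2033
Σf(x − x̄)² = Σfx² − (Σfx)²/n = 2033 − 417²/110 = 452.1909
Sample variance = 452.1909 / 109 = 4.1485

4.15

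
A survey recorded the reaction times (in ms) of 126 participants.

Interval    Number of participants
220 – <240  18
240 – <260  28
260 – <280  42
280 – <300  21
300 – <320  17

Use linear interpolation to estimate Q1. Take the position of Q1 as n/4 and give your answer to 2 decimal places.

Cumulative frequencies: 18, 46, 88, 109, 126
n = 126; position = n/4 = 31.5.
This falls in the class 240 – <260: L = 240, F = 18, f = 28, h = 20.
Lower quartile ≈ 240 + ((31.5 − 18) / 28) × 20 = 249.6429

249.64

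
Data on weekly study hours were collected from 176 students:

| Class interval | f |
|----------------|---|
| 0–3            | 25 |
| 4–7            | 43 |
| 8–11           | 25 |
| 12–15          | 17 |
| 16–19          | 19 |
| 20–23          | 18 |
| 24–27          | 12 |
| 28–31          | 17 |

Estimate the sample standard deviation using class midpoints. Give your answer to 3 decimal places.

Midpoints: 1.5, 5.5, 9.5, 13.5, 17.5, 21.5, 25.5, 29.5
n = 176, Σfm = 2268, mean = 12.8864
Σfm² = 43448
Σf(m − x̄)² = Σfm² − (Σfm)²/n = 43448 − 2268²/176 = 14221.7273
Sample variance = 14221.7273 / 175 = 81.2670
Standard deviation = √81.2670 = 9.0148

9.015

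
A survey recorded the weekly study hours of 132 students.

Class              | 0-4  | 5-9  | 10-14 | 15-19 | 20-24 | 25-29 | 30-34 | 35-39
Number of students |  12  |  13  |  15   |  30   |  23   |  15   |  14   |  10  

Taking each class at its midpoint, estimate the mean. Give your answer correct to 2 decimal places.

Midpoints: 2, 7, 12, 17, 22, 27, 32, 37
Σfm = 12×2 + 13×7 + 15×12 + 30×17 + 23×22 + 15×27 + 14×32 + 10×37 = 2534
n = Σf = 132
Mean = 2534 / 132 = 19.1970

19.20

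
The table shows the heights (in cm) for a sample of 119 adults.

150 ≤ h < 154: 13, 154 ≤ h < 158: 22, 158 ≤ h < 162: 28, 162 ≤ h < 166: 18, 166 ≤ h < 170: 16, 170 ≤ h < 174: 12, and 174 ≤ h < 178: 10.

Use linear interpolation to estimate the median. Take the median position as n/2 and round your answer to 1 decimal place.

161.5

Cumulative frequencies: 13, 35, 63, 81, 97, 109, 119
n = 119; position = n/2 = 59.5.
This falls in the class 158 ≤ h < 162: L = 158, F = 35, f = 28, h = 4.
Median ≈ 158 + ((59.5 − 35) / 28) × 4 = 161.5000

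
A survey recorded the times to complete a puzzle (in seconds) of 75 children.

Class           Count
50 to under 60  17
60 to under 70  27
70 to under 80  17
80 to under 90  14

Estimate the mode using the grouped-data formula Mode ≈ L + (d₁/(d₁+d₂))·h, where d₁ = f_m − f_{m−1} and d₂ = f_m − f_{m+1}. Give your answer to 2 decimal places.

Modal class: 60 to under 70 (highest frequency 27).
d₁ = 27 − 17 = 10, d₂ = 27 − 17 = 10
Mode ≈ 60 + (10/(10+10)) × 10 = 60 + 5.0000 = 65.0000

65.00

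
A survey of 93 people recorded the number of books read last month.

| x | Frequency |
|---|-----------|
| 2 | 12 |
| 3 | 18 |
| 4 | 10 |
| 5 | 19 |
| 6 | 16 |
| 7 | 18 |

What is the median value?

Cumulative frequencies: 12, 30, 40, 59, 75, 93
n = 93, so the median is the value in position (n+1)/2 = 47.
Position 47 falls at value 5.

5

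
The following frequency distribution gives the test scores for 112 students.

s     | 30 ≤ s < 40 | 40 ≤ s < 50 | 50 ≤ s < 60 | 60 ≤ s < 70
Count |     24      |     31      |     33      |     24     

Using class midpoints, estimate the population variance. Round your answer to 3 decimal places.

Midpoints: 35, 45, 55, 65
n = 112, Σfm = 5610, mean = 50.0893
Σfm² = 293400
Σf(m − x̄)² = Σfm² − (Σfm)²/n = 293400 − 5610²/112 = 12399.1071
Population variance = 12399.1071 / 112 = 110.7063

110.706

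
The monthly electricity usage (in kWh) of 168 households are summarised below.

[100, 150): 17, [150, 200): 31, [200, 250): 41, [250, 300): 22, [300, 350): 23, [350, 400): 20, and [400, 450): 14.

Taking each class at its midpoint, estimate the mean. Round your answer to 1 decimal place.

260.4

Midpoints: 125, 175, 225, 275, 325, 375, 425
Σfm = 17×125 + 31×175 + 41×225 + 22×275 + 23×325 + 20×375 + 14×425 = 43750
n = Σf = 168
Mean = 43750 / 168 = 260.4167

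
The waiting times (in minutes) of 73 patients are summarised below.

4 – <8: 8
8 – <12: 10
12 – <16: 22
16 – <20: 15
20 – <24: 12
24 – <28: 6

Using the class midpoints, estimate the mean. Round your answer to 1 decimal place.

15.7

Midpoints: 6, 10, 14, 18, 22, 26
Σfm = 8×6 + 10×10 + 22×14 + 15×18 + 12×22 + 6×26 = 1146
n = Σf = 73
Mean = 1146 / 73 = 15.6986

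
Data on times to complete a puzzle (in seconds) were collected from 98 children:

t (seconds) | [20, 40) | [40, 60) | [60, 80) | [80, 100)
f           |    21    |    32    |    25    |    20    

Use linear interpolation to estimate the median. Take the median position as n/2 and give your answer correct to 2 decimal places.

Cumulative frequencies: 21, 53, 78, 98
n = 98; position = n/2 = 49.
This falls in the class [40, 60): L = 40, F = 21, f = 32, h = 20.
Median ≈ 40 + ((49 − 21) / 32) × 20 = 57.5000

57.50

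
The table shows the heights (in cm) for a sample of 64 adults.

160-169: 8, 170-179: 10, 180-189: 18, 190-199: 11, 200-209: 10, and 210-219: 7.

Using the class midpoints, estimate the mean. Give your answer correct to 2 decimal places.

Midpoints: 164.5, 174.5, 184.5, 194.5, 204.5, 214.5
Σfm = 8×164.5 + 10×174.5 + 18×184.5 + 11×194.5 + 10×204.5 + 7×214.5 = 12068
n = Σf = 64
Mean = 12068 / 64 = 188.5625

188.56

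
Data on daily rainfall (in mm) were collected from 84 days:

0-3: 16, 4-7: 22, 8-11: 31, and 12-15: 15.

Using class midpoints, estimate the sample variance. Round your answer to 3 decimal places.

Midpoints: 1.5, 5.5, 9.5, 13.5
n = 84, Σfm = 642, mean = 7.6429
Σfm² = 6233
Σf(m − x̄)² = Σfm² − (Σfm)²/n = 6233 − 642²/84 = 1326.2857
Sample variance = 1326.2857 / 83 = 15.9793

15.979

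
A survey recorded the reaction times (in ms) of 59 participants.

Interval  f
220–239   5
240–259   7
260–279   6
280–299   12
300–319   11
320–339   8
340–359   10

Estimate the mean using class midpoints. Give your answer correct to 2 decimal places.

296.96

Midpoints: 229.5, 249.5, 269.5, 289.5, 309.5, 329.5, 349.5
Σfm = 5×229.5 + 7×249.5 + 6×269.5 + 12×289.5 + 11×309.5 + 8×329.5 + 10×349.5 = 17520.5
n = Σf = 59
Mean = 17520.5 / 59 = 296.9576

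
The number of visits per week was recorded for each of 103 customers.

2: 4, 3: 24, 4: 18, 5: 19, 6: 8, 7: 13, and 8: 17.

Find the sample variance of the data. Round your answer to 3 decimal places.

3.554

Values: 2, 3, 4, 5, 6, 7, 8
n = 103, Σfx = 522, mean = 5.0680
Σfx² = 3008
Σf(x − x̄)² = Σfx² − (Σfx)²/n = 3008 − 522²/103 = 362.5243
Sample variance = 362.5243 / 102 = 3.5542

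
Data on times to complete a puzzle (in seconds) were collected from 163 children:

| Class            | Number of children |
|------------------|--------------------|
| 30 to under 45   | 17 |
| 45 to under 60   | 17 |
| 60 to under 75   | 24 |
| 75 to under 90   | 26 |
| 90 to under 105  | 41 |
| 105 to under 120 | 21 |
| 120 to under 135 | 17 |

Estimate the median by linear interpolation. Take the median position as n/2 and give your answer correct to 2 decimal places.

Cumulative frequencies: 17, 34, 58, 84, 125, 146, 163
n = 163; position = n/2 = 81.5.
This falls in the class 75 to under 90: L = 75, F = 58, f = 26, h = 15.
Median ≈ 75 + ((81.5 − 58) / 26) × 15 = 88.5577

88.56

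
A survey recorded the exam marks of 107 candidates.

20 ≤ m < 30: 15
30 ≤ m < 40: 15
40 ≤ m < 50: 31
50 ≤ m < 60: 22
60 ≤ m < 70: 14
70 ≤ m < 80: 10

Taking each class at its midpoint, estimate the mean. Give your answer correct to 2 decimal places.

Midpoints: 25, 35, 45, 55, 65, 75
Σfm = 15×25 + 15×35 + 31×45 + 22×55 + 14×65 + 10×75 = 5165
n = Σf = 107
Mean = 5165 / 107 = 48.2710

48.27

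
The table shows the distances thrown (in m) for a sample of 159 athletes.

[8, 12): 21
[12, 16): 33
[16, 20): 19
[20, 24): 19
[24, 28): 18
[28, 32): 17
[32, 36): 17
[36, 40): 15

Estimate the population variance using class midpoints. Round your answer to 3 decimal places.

82.273

Midpoints: 10, 14, 18, 22, 26, 30, 34, 38
n = 159, Σfm = 3558, mean = 22.3774
Σfm² = 92700
Σf(m − x̄)² = Σfm² − (Σfm)²/n = 92700 − 3558²/159 = 13081.3585
Population variance = 13081.3585 / 159 = 82.2727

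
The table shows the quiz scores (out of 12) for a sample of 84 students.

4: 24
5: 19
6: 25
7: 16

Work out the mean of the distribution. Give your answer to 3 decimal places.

5.393

Values: 4, 5, 6, 7
Σfx = 24×4 + 19×5 + 25×6 + 16×7 = 453
n = Σf = 84
Mean = 453 / 84 = 5.3929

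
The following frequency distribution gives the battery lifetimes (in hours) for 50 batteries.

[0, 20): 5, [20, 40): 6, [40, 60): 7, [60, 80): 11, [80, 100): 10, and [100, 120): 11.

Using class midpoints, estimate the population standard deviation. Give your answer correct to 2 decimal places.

Midpoints: 10, 30, 50, 70, 90, 110
n = 50, Σfm = 3460, mean = 69.2000
Σfm² = 291400
Σf(m − x̄)² = Σfm² − (Σfm)²/n = 291400 − 3460²/50 = 51968.0000
Population variance = 51968.0000 / 50 = 1039.3600
Standard deviation = √1039.3600 = 32.2391

32.24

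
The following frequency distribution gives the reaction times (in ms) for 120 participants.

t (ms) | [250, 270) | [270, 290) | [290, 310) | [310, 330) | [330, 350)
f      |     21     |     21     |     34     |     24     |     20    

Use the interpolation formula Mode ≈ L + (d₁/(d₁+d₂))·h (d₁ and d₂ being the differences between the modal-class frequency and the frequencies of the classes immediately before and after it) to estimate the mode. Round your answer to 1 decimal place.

301.3

Modal class: [290, 310) (highest frequency 34).
d₁ = 34 − 21 = 13, d₂ = 34 − 24 = 10
Mode ≈ 290 + (13/(13+10)) × 20 = 290 + 11.3043 = 301.3043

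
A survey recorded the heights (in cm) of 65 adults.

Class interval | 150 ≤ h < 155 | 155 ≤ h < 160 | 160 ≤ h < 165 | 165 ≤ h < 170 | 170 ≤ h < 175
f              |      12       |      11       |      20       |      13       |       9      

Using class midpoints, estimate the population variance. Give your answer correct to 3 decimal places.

Midpoints: 152.5, 157.5, 162.5, 167.5, 172.5
n = 65, Σfm = 10542.5, mean = 162.1923
Σfm² = 1712606.25
Σf(m − x̄)² = Σfm² − (Σfm)²/n = 1712606.25 − 10542.5²/65 = 2693.8462
Population variance = 2693.8462 / 65 = 41.4438

41.444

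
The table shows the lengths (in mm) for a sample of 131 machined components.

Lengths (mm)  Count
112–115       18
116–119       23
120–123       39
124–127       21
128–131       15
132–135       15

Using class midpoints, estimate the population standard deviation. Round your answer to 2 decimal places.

6.06

Midpoints: 113.5, 117.5, 121.5, 125.5, 129.5, 133.5
n = 131, Σfm = 16064.5, mean = 122.6298
Σfm² = 1974794.75
Σf(m − x̄)² = Σfm² − (Σfm)²/n = 1974794.75 − 16064.5²/131 = 4808.7939
Population variance = 4808.7939 / 131 = 36.7084
Standard deviation = √36.7084 = 6.0587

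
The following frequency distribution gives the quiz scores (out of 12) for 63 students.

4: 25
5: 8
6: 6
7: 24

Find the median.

5

Cumulative frequencies: 25, 33, 39, 63
n = 63, so the median is the value in position (n+1)/2 = 32.
Position 32 falls at value 5.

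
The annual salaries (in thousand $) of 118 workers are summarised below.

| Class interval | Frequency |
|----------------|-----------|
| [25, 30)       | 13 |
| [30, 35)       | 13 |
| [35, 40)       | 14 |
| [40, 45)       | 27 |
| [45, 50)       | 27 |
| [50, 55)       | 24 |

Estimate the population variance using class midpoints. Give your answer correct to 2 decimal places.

64.80

Midpoints: 27.5, 32.5, 37.5, 42.5, 47.5, 52.5
n = 118, Σfm = 4995, mean = 42.3305
Σfm² = 219087.5
Σf(m − x̄)² = Σfm² − (Σfm)²/n = 219087.5 − 4995²/118 = 7646.6102
Population variance = 7646.6102 / 118 = 64.8018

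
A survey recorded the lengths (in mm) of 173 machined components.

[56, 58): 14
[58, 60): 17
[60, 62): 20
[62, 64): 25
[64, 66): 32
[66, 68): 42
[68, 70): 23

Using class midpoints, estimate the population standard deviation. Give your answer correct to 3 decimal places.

3.647

Midpoints: 57, 59, 61, 63, 65, 67, 69
n = 173, Σfm = 11077, mean = 64.0289
Σfm² = 711549
Σf(m − x̄)² = Σfm² − (Σfm)²/n = 711549 − 11077²/173 = 2300.8555
Population variance = 2300.8555 / 173 = 13.2997
Standard deviation = √13.2997 = 3.6469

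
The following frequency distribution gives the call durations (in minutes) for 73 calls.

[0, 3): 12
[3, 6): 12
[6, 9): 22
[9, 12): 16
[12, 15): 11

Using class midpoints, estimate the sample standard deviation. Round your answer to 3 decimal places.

3.872

Midpoints: 1.5, 4.5, 7.5, 10.5, 13.5
n = 73, Σfm = 553.5, mean = 7.5822
Σfm² = 5276.25
Σf(m − x̄)² = Σfm² − (Σfm)²/n = 5276.25 − 553.5²/73 = 1079.5068
Sample variance = 1079.5068 / 72 = 14.9932
Standard deviation = √14.9932 = 3.8721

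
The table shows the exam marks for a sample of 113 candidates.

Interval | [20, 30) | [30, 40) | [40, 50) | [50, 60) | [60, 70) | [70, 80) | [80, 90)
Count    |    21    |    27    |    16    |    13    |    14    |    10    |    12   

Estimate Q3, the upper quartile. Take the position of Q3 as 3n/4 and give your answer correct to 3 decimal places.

Cumulative frequencies: 21, 48, 64, 77, 91, 101, 113
n = 113; position = 3n/4 = 84.75.
This falls in the class [60, 70): L = 60, F = 77, f = 14, h = 10.
Upper quartile ≈ 60 + ((84.75 − 77) / 14) × 10 = 65.5357

65.536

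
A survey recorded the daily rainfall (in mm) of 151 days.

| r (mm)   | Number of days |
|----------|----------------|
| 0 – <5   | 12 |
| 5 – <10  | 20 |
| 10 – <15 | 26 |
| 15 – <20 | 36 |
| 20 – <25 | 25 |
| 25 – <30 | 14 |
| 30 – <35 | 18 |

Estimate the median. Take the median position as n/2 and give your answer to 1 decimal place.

17.4

Cumulative frequencies: 12, 32, 58, 94, 119, 133, 151
n = 151; position = n/2 = 75.5.
This falls in the class 15 – <20: L = 15, F = 58, f = 36, h = 5.
Median ≈ 15 + ((75.5 − 58) / 36) × 5 = 17.4306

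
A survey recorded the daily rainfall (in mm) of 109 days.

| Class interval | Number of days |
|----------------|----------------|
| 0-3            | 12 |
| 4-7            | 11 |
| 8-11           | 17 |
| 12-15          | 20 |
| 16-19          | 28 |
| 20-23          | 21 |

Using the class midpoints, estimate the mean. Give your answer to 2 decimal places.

13.32

Midpoints: 1.5, 5.5, 9.5, 13.5, 17.5, 21.5
Σfm = 12×1.5 + 11×5.5 + 17×9.5 + 20×13.5 + 28×17.5 + 21×21.5 = 1451.5
n = Σf = 109
Mean = 1451.5 / 109 = 13.3165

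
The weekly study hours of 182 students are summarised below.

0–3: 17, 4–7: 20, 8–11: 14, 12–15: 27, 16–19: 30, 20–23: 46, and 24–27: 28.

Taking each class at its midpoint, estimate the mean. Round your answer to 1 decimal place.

Midpoints: 1.5, 5.5, 9.5, 13.5, 17.5, 21.5, 25.5
Σfm = 17×1.5 + 20×5.5 + 14×9.5 + 27×13.5 + 30×17.5 + 46×21.5 + 28×25.5 = 2861
n = Σf = 182
Mean = 2861 / 182 = 15.7198

15.7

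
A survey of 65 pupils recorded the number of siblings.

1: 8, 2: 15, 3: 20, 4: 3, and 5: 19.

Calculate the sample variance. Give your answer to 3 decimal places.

Values: 1, 2, 3, 4, 5
n = 65, Σfx = 205, mean = 3.1538
Σfx² = 771
Σf(x − x̄)² = Σfx² − (Σfx)²/n = 771 − 205²/65 = 124.4615
Sample variance = 124.4615 / 64 = 1.9447

1.945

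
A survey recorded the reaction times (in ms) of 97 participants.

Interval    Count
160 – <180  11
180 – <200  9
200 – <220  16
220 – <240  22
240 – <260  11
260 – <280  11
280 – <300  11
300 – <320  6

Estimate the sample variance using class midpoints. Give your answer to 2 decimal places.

1648.11

Midpoints: 170, 190, 210, 230, 250, 270, 290, 310
n = 97, Σfm = 22770, mean = 234.7423
Σfm² = 5503300
Σf(m − x̄)² = Σfm² − (Σfm)²/n = 5503300 − 22770²/97 = 158218.5567
Sample variance = 158218.5567 / 96 = 1648.1100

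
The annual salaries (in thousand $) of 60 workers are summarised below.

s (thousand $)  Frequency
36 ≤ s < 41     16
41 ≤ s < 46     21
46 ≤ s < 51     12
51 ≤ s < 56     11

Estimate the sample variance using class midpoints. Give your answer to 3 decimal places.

Midpoints: 38.5, 43.5, 48.5, 53.5
n = 60, Σfm = 2700, mean = 45.0000
Σfm² = 123165
Σf(m − x̄)² = Σfm² − (Σfm)²/n = 123165 − 2700²/60 = 1665.0000
Sample variance = 1665.0000 / 59 = 28.2203

28.220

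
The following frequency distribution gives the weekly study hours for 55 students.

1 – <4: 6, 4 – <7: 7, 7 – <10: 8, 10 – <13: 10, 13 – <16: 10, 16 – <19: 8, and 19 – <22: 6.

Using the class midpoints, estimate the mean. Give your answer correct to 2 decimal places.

Midpoints: 2.5, 5.5, 8.5, 11.5, 14.5, 17.5, 20.5
Σfm = 6×2.5 + 7×5.5 + 8×8.5 + 10×11.5 + 10×14.5 + 8×17.5 + 6×20.5 = 644.5
n = Σf = 55
Mean = 644.5 / 55 = 11.7182

11.72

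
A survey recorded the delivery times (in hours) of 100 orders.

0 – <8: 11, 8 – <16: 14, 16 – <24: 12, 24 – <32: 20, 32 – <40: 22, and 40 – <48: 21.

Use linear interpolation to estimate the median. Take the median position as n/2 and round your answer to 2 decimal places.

Cumulative frequencies: 11, 25, 37, 57, 79, 100
n = 100; position = n/2 = 50.
This falls in the class 24 – <32: L = 24, F = 37, f = 20, h = 8.
Median ≈ 24 + ((50 − 37) / 20) × 8 = 29.2000

29.20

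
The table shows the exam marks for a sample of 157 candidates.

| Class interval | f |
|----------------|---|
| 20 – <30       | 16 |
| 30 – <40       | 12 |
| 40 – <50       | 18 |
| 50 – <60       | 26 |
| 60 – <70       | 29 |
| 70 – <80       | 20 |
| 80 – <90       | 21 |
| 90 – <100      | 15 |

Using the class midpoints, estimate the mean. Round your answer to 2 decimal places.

Midpoints: 25, 35, 45, 55, 65, 75, 85, 95
Σfm = 16×25 + 12×35 + 18×45 + 26×55 + 29×65 + 20×75 + 21×85 + 15×95 = 9655
n = Σf = 157
Mean = 9655 / 157 = 61.4968

61.50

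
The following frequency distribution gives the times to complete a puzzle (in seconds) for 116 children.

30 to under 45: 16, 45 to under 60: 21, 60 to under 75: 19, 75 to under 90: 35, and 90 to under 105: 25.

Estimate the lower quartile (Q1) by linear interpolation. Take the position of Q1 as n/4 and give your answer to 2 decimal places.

Cumulative frequencies: 16, 37, 56, 91, 116
n = 116; position = n/4 = 29.
This falls in the class 45 to under 60: L = 45, F = 16, f = 21, h = 15.
Lower quartile ≈ 45 + ((29 − 16) / 21) × 15 = 54.2857

54.29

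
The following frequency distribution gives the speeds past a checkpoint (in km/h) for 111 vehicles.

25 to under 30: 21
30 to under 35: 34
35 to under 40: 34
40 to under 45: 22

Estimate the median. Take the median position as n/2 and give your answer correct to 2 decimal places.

35.07

Cumulative frequencies: 21, 55, 89, 111
n = 111; position = n/2 = 55.5.
This falls in the class 35 to under 40: L = 35, F = 55, f = 34, h = 5.
Median ≈ 35 + ((55.5 − 55) / 34) × 5 = 35.0735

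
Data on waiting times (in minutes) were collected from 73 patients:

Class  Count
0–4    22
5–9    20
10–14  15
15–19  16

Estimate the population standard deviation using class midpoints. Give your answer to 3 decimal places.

5.626

Midpoints: 2, 7, 12, 17
n = 73, Σfm = 636, mean = 8.7123
Σfm² = 7852
Σf(m − x̄)² = Σfm² − (Σfm)²/n = 7852 − 636²/73 = 2310.9589
Population variance = 2310.9589 / 73 = 31.6570
Standard deviation = √31.6570 = 5.6265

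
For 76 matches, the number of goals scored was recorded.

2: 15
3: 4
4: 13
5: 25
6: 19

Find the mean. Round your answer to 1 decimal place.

Values: 2, 3, 4, 5, 6
Σfx = 15×2 + 4×3 + 13×4 + 25×5 + 19×6 = 333
n = Σf = 76
Mean = 333 / 76 = 4.3816

4.4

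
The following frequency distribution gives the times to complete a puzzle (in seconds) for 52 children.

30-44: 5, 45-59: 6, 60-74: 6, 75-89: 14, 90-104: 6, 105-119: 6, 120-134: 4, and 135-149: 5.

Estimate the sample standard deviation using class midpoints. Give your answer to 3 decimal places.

30.830

Midpoints: 37, 52, 67, 82, 97, 112, 127, 142
n = 52, Σfm = 4519, mean = 86.9038
Σfm² = 441193
Σf(m − x̄)² = Σfm² − (Σfm)²/n = 441193 − 4519²/52 = 48474.5192
Sample variance = 48474.5192 / 51 = 950.4808
Standard deviation = √950.4808 = 30.8299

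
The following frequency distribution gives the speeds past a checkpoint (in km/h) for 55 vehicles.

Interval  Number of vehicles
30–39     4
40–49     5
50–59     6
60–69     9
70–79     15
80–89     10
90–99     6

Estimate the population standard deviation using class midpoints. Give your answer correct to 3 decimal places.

Midpoints: 34.5, 44.5, 54.5, 64.5, 74.5, 84.5, 94.5
n = 55, Σfm = 3797.5, mean = 69.0455
Σfm² = 278163.75
Σf(m − x̄)² = Σfm² − (Σfm)²/n = 278163.75 − 3797.5²/55 = 15963.6364
Population variance = 15963.6364 / 55 = 290.2479
Standard deviation = √290.2479 = 17.0367

17.037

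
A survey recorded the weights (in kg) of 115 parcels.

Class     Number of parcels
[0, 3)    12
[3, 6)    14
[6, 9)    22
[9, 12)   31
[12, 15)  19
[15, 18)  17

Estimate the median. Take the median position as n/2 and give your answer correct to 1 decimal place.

Cumulative frequencies: 12, 26, 48, 79, 98, 115
n = 115; position = n/2 = 57.5.
This falls in the class [9, 12): L = 9, F = 48, f = 31, h = 3.
Median ≈ 9 + ((57.5 − 48) / 31) × 3 = 9.9194

9.9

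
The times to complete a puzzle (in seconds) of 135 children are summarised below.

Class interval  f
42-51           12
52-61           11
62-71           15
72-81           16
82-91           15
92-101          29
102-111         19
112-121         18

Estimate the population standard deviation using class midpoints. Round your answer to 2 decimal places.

21.67

Midpoints: 46.5, 56.5, 66.5, 76.5, 86.5, 96.5, 106.5, 116.5
n = 135, Σfm = 11617.5, mean = 86.0556
Σfm² = 1063123.75
Σf(m − x̄)² = Σfm² − (Σfm)²/n = 1063123.75 − 11617.5²/135 = 63373.3333
Population variance = 63373.3333 / 135 = 469.4321
Standard deviation = √469.4321 = 21.6664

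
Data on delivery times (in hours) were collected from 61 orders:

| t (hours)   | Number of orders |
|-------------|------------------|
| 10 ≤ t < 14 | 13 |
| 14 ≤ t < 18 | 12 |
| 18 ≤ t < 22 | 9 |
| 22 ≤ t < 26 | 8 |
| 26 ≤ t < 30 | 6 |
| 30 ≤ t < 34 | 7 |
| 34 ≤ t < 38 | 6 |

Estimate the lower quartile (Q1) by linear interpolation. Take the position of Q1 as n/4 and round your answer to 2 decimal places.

Cumulative frequencies: 13, 25, 34, 42, 48, 55, 61
n = 61; position = n/4 = 15.25.
This falls in the class 14 ≤ t < 18: L = 14, F = 13, f = 12, h = 4.
Lower quartile ≈ 14 + ((15.25 − 13) / 12) × 4 = 14.7500

14.75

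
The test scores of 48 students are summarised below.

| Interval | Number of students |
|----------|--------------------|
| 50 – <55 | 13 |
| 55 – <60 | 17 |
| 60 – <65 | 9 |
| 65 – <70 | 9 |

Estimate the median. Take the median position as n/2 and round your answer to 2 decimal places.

58.24

Cumulative frequencies: 13, 30, 39, 48
n = 48; position = n/2 = 24.
This falls in the class 55 – <60: L = 55, F = 13, f = 17, h = 5.
Median ≈ 55 + ((24 − 13) / 17) × 5 = 58.2353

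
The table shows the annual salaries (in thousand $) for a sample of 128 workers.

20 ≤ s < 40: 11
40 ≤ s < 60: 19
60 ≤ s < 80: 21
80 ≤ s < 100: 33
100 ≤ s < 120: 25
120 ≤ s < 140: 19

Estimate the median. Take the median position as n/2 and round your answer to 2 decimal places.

Cumulative frequencies: 11, 30, 51, 84, 109, 128
n = 128; position = n/2 = 64.
This falls in the class 80 ≤ s < 100: L = 80, F = 51, f = 33, h = 20.
Median ≈ 80 + ((64 − 51) / 33) × 20 = 87.8788

87.88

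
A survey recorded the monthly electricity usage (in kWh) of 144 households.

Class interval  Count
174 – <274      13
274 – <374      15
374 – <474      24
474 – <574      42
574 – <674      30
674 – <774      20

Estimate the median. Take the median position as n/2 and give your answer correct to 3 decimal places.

Cumulative frequencies: 13, 28, 52, 94, 124, 144
n = 144; position = n/2 = 72.
This falls in the class 474 – <574: L = 474, F = 52, f = 42, h = 100.
Median ≈ 474 + ((72 − 52) / 42) × 100 = 521.6190

521.619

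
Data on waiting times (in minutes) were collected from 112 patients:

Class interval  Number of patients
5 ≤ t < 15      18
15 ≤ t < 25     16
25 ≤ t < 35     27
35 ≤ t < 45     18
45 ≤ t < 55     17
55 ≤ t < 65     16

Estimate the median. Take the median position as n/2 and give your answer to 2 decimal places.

Cumulative frequencies: 18, 34, 61, 79, 96, 112
n = 112; position = n/2 = 56.
This falls in the class 25 ≤ t < 35: L = 25, F = 34, f = 27, h = 10.
Median ≈ 25 + ((56 − 34) / 27) × 10 = 33.1481

33.15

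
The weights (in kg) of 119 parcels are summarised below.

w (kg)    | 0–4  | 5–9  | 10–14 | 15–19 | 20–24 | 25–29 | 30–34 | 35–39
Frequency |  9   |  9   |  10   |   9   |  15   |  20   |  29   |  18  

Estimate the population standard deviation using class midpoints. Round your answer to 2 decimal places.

10.83

Midpoints: 2, 7, 12, 17, 22, 27, 32, 37
n = 119, Σfm = 2818, mean = 23.6807
Σfm² = 80696
Σf(m − x̄)² = Σfm² − (Σfm)²/n = 80696 − 2818²/119 = 13963.8655
Population variance = 13963.8655 / 119 = 117.3434
Standard deviation = √117.3434 = 10.8325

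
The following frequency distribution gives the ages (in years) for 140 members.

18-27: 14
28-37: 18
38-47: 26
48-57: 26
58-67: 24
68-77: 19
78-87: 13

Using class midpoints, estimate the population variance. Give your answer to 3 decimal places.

Midpoints: 22.5, 32.5, 42.5, 52.5, 62.5, 72.5, 82.5
n = 140, Σfm = 7320, mean = 52.2857
Σfm² = 426825
Σf(m − x̄)² = Σfm² − (Σfm)²/n = 426825 − 7320²/140 = 44093.5714
Population variance = 44093.5714 / 140 = 314.9541

314.954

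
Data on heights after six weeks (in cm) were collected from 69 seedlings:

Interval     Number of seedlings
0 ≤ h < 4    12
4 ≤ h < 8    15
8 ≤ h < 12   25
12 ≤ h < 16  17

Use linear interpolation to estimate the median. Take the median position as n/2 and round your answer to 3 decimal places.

Cumulative frequencies: 12, 27, 52, 69
n = 69; position = n/2 = 34.5.
This falls in the class 8 ≤ h < 12: L = 8, F = 27, f = 25, h = 4.
Median ≈ 8 + ((34.5 − 27) / 25) × 4 = 9.2000

9.200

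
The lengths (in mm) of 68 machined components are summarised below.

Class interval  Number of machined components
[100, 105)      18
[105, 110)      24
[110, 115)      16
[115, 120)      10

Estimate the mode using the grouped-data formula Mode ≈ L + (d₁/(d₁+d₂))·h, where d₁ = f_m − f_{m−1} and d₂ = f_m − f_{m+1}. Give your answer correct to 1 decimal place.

107.1

Modal class: [105, 110) (highest frequency 24).
d₁ = 24 − 18 = 6, d₂ = 24 − 16 = 8
Mode ≈ 105 + (6/(6+8)) × 5 = 105 + 2.1429 = 107.1429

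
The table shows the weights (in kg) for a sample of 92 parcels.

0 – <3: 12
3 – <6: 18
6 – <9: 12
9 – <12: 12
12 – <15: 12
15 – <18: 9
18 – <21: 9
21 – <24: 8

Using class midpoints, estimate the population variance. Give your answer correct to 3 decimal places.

43.897

Midpoints: 1.5, 4.5, 7.5, 10.5, 13.5, 16.5, 19.5, 22.5
n = 92, Σfm = 981, mean = 10.6630
Σfm² = 14499
Σf(m − x̄)² = Σfm² − (Σfm)²/n = 14499 − 981²/92 = 4038.5543
Population variance = 4038.5543 / 92 = 43.8973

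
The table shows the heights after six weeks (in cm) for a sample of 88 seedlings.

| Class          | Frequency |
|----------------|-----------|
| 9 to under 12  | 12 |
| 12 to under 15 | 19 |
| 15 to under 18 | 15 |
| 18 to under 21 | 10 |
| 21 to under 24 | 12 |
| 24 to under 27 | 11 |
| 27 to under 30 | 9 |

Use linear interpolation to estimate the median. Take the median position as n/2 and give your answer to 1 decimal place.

17.6

Cumulative frequencies: 12, 31, 46, 56, 68, 79, 88
n = 88; position = n/2 = 44.
This falls in the class 15 to under 18: L = 15, F = 31, f = 15, h = 3.
Median ≈ 15 + ((44 − 31) / 15) × 3 = 17.6000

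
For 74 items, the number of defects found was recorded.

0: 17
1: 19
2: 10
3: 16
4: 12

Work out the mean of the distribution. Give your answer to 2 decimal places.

1.82

Values: 0, 1, 2, 3, 4
Σfx = 17×0 + 19×1 + 10×2 + 16×3 + 12×4 = 135
n = Σf = 74
Mean = 135 / 74 = 1.8243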